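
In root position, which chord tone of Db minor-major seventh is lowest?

Db minor-major seventh is Db–Fb–Ab–C. Root position places the root in the bass: Db.

Db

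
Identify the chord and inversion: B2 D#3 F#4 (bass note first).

Reducing to letter names: B, D#, F#. These stack in thirds as B–D#–F# — a B major triad.
B is the root of B major; root in the bass means root position (figured bass 5/3).

B major, root position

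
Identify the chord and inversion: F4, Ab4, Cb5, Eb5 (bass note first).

F half-diminished seventh, root position

The pitch classes F, Ab, Cb, Eb arrange in thirds as F–Ab–Cb–Eb: an F half-diminished seventh chord.
The lowest note is F, the root of the chord, so this is root position (figured bass 7).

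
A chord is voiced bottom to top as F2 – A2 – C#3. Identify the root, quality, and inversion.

The pitch classes F, A, C# arrange in thirds as F–A–C#: an F augmented triad.
The lowest note is F, the root of the chord, so this is root position (figured bass 5/3).

F augmented, root position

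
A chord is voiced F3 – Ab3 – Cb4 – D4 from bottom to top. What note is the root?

The distinct letter names are F, Ab, Cb, D. Arranged as a stack of thirds they read D–F–Ab–Cb, so D is the root (a D diminished seventh chord).

D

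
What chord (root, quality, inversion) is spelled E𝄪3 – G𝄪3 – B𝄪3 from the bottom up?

The distinct note names are E##, G##, B##. Stacked in thirds they read E##–G##–B##, which is a minor triad on E##.
The lowest note is E##, the root of the chord, so this is root position (figured bass 5/3).

E## minor, root position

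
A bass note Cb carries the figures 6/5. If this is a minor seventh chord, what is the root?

Ab

The figures 6/5 mean the third of the chord is in the bass. If Cb is the third of a minor seventh chord, the root is Ab (chord tones Ab–Cb–Eb–Gb).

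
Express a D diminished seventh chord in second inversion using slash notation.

Second inversion of D diminished seventh has the fifth (Ab) in the bass. As a slash chord: Ddim7/Ab.

Ddim7/Ab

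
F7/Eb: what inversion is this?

F7/Eb means F dominant seventh with Eb in the bass. Eb is the seventh of F dominant seventh (F–A–C–Eb), so this is third inversion.

third inversion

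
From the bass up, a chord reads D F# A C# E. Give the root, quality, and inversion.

D major ninth, root position

The distinct note names are D, F#, A, C#, E. Stacked in thirds they read D–F#–A–C#–E, which is a major ninth chord on D.
With the root (D) in the bass, the chord is in root position.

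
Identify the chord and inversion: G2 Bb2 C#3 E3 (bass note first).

C# diminished seventh, second inversion

The pitch classes G, Bb, C#, E arrange in thirds as C#–E–G–Bb: a C# diminished seventh chord.
The lowest note is G, the fifth of the chord, so this is second inversion (figured bass 4/3).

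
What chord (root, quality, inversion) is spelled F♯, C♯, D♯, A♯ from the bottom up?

D# minor seventh, first inversion

The pitch classes F#, C#, D#, A# arrange in thirds as D#–F#–A#–C#: a D# minor seventh chord.
F# is the third of D# minor seventh; third in the bass means first inversion (figured bass 6/5).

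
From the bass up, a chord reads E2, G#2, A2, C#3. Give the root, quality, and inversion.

The pitch classes E, G#, A, C# arrange in thirds as A–C#–E–G#: an A major seventh chord.
The lowest note is E, the fifth of the chord, so this is second inversion (figured bass 4/3).

A major seventh, second inversion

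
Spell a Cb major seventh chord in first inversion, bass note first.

Spelling Cb major seventh: Cb–Eb–Gb–Bb. In first inversion the third is bass, giving Eb, Gb, Bb, Cb from the bottom.

Eb, Gb, Bb, Cb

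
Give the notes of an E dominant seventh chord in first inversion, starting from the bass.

G#, B, D, E

The chord tones are E–G#–B–D. With the third (G#) lowest for first inversion: G#, B, D, E.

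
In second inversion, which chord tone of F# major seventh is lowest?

C#

The fifth of F# major seventh (F#–A#–C#–E#) is C#; that is the bass in second inversion.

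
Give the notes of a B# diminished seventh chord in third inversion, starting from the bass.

The chord tones are B#–D#–F#–A. With the seventh (A) lowest for third inversion: A, B#, D#, F#.

A, B#, D#, F#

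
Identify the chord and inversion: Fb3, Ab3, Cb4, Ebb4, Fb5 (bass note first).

The pitch classes Fb, Ab, Cb, Ebb arrange in thirds as Fb–Ab–Cb–Ebb: an Fb dominant seventh chord.
Fb is the root of Fb dominant seventh; root in the bass means root position (figured bass 7).

Fb dominant seventh, root position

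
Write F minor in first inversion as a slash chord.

Fm/Ab

First inversion of F minor has the third (Ab) in the bass. As a slash chord: Fm/Ab.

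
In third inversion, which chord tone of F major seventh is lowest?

In third inversion the seventh is lowest. For F major seventh (F–A–C–E) that is E.

E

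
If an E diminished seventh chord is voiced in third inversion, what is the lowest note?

The seventh of E diminished seventh (E–G–Bb–Db) is Db; that is the bass in third inversion.

Db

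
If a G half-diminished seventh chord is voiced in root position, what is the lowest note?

In root position the root is lowest. For G half-diminished seventh (G–Bb–Db–F) that is G.

G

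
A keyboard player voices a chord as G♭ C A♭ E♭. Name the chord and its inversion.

Ab dominant seventh, third inversion

The distinct note names are Gb, C, Ab, Eb. Stacked in thirds they read Ab–C–Eb–Gb, which is a dominant seventh chord on Ab.
With the seventh (Gb) in the bass, the chord is in third inversion (figured bass 4/2).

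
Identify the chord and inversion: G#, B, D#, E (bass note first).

E major seventh, first inversion

Reducing to letter names: G#, B, D#, E. These stack in thirds as E–G#–B–D# — an E major seventh chord.
With the third (G#) in the bass, the chord is in first inversion (figured bass 6/5).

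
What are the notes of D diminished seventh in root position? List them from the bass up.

The chord tones are D–F–Ab–Cb. With the root (D) lowest for root position: D, F, Ab, Cb.

D, F, Ab, Cb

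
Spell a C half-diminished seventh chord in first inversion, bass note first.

Eb, Gb, Bb, C

Spelling C half-diminished seventh: C–Eb–Gb–Bb. In first inversion the third is bass, giving Eb, Gb, Bb, C from the bottom.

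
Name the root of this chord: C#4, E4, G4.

Reordering C#, E, G into stacked thirds gives C#–E–G; the bottom of that stack, C#, is the root.

C#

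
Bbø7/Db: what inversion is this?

first inversion

Bbø7/Db means Bb half-diminished seventh with Db in the bass. Db is the third of Bb half-diminished seventh (Bb–Db–Fb–Ab), so this is first inversion.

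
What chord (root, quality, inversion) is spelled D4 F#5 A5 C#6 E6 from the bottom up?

D major ninth, root position

The distinct note names are D, F#, A, C#, E. Stacked in thirds they read D–F#–A–C#–E, which is a major ninth chord on D.
D is the root of D major ninth; root in the bass means root position.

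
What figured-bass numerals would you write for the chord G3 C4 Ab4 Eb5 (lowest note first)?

4/2

The notes G, C, Ab, Eb stack in thirds as Ab–C–Eb–G — an Ab major seventh chord. The bass G is the seventh, so this is third inversion: figured 4/2.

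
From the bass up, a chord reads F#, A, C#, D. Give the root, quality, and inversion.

The distinct note names are F#, A, C#, D. Stacked in thirds they read D–F#–A–C#, which is a major seventh chord on D.
The lowest note is F#, the third of the chord, so this is first inversion (figured bass 6/5).

D major seventh, first inversion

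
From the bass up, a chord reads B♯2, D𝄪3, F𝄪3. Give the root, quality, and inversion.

B# major, root position

Reducing to letter names: B#, D##, F##. These stack in thirds as B#–D##–F## — a B# major triad.
The lowest note is B#, the root of the chord, so this is root position (figured bass 5/3).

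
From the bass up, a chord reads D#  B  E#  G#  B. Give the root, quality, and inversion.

E# half-diminished seventh, third inversion

The pitch classes D#, B, E#, G# arrange in thirds as E#–G#–B–D#: an E# half-diminished seventh chord.
The lowest note is D#, the seventh of the chord, so this is third inversion (figured bass 4/2).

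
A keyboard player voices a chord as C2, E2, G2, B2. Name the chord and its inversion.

C major seventh, root position

The distinct note names are C, E, G, B. Stacked in thirds they read C–E–G–B, which is a major seventh chord on C.
C is the root of C major seventh; root in the bass means root position (figured bass 7).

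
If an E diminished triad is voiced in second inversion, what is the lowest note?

Bb

In second inversion the fifth is lowest. For E diminished (E–G–Bb) that is Bb.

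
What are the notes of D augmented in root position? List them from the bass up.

D, F#, A#

D augmented is D–F#–A#. Root position puts the root (D) in the bass, with the remaining tones above: D, F#, A#.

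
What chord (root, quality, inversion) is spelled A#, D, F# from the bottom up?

D augmented, second inversion

The distinct note names are A#, D, F#. Stacked in thirds they read D–F#–A#, which is an augmented triad on D.
The lowest note is A#, the fifth of the chord, so this is second inversion (figured bass 6/4).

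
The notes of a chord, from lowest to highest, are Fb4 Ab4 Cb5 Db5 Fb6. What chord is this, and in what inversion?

Db minor seventh, first inversion

The distinct note names are Fb, Ab, Cb, Db. Stacked in thirds they read Db–Fb–Ab–Cb, which is a minor seventh chord on Db.
Fb is the third of Db minor seventh; third in the bass means first inversion (figured bass 6/5).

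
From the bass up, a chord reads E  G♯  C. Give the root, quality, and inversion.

The distinct note names are E, G#, C. Stacked in thirds they read C–E–G#, which is an augmented triad on C.
The lowest note is E, the third of the chord, so this is first inversion (figured bass 6).

C augmented, first inversion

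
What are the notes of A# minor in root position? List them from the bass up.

The chord tones are A#–C#–E#. With the root (A#) lowest for root position: A#, C#, E#.

A#, C#, E#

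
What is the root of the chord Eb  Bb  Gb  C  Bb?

C

The distinct letter names are Eb, Bb, Gb, C. Arranged as a stack of thirds they read C–Eb–Gb–Bb, so C is the root (a C half-diminished seventh chord).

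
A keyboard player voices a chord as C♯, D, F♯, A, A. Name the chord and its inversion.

D major seventh, third inversion

The pitch classes C#, D, F#, A arrange in thirds as D–F#–A–C#: a D major seventh chord.
C# is the seventh of D major seventh; seventh in the bass means third inversion (figured bass 4/2).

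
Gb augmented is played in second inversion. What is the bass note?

D

In second inversion the fifth is lowest. For Gb augmented (Gb–Bb–D) that is D.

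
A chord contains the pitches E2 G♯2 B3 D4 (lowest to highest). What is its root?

E

Reordering E, G#, B, D into stacked thirds gives E–G#–B–D; the bottom of that stack, E, is the root.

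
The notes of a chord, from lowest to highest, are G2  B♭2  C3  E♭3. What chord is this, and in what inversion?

Reducing to letter names: G, Bb, C, Eb. These stack in thirds as C–Eb–G–Bb — a C minor seventh chord.
G is the fifth of C minor seventh; fifth in the bass means second inversion (figured bass 4/3).

C minor seventh, second inversion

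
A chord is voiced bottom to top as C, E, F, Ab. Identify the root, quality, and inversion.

F minor-major seventh, second inversion

Reducing to letter names: C, E, F, Ab. These stack in thirds as F–Ab–C–E — an F minor-major seventh chord.
With the fifth (C) in the bass, the chord is in second inversion (figured bass 4/3).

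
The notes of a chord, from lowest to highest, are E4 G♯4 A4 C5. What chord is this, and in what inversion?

The pitch classes E, G#, A, C arrange in thirds as A–C–E–G#: an A minor-major seventh chord.
E is the fifth of A minor-major seventh; fifth in the bass means second inversion (figured bass 4/3).

A minor-major seventh, second inversion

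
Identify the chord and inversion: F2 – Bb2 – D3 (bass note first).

Bb major, second inversion

Reducing to letter names: F, Bb, D. These stack in thirds as Bb–D–F — a Bb major triad.
With the fifth (F) in the bass, the chord is in second inversion (figured bass 6/4).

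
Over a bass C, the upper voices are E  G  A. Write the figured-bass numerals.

6/5

The notes C, E, G, A stack in thirds as A–C–E–G — an A minor seventh chord. The bass C is the third, so this is first inversion: figured 6/5.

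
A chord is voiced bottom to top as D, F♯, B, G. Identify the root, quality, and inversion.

G major seventh, second inversion

The distinct note names are D, F#, B, G. Stacked in thirds they read G–B–D–F#, which is a major seventh chord on G.
D is the fifth of G major seventh; fifth in the bass means second inversion (figured bass 4/3).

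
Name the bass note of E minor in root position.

The root of E minor (E–G–B) is E; that is the bass in root position.

E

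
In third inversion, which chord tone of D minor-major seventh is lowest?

In third inversion the seventh is lowest. For D minor-major seventh (D–F–A–C#) that is C#.

C#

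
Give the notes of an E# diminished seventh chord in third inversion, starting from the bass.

D, E#, G#, B

E# diminished seventh is E#–G#–B–D. Third inversion puts the seventh (D) in the bass, with the remaining tones above: D, E#, G#, B.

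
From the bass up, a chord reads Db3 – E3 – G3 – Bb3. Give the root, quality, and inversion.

The distinct note names are Db, E, G, Bb. Stacked in thirds they read E–G–Bb–Db, which is a diminished seventh chord on E.
With the seventh (Db) in the bass, the chord is in third inversion (figured bass 4/2).

E diminished seventh, third inversion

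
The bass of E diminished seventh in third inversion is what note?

The seventh of E diminished seventh (E–G–Bb–Db) is Db; that is the bass in third inversion.

Db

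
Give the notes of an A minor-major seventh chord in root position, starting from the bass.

A minor-major seventh is A–C–E–G#. Root position puts the root (A) in the bass, with the remaining tones above: A, C, E, G#.

A, C, E, G#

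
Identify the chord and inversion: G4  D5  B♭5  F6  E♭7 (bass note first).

Eb major ninth, first inversion

The distinct note names are G, D, Bb, F, Eb. Stacked in thirds they read Eb–G–Bb–D–F, which is a major ninth chord on Eb.
The lowest note is G, the third of the chord, so this is first inversion.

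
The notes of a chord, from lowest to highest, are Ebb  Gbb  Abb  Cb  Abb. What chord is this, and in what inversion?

The distinct note names are Ebb, Gbb, Abb, Cb. Stacked in thirds they read Abb–Cb–Ebb–Gbb, which is a dominant seventh chord on Abb.
The lowest note is Ebb, the fifth of the chord, so this is second inversion (figured bass 4/3).

Abb dominant seventh, second inversion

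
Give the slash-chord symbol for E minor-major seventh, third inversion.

Em(maj7)/D#

Third inversion of E minor-major seventh has the seventh (D#) in the bass. As a slash chord: Em(maj7)/D#.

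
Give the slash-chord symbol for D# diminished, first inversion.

First inversion of D# diminished has the third (F#) in the bass. As a slash chord: D#dim/F#.

D#dim/F#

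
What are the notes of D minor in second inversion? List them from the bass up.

A, D, F

The chord tones are D–F–A. With the fifth (A) lowest for second inversion: A, D, F.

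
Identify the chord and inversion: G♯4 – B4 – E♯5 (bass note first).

E# diminished, first inversion

The distinct note names are G#, B, E#. Stacked in thirds they read E#–G#–B, which is a diminished triad on E#.
With the third (G#) in the bass, the chord is in first inversion (figured bass 6).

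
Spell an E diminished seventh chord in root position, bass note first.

E, G, Bb, Db

E diminished seventh is E–G–Bb–Db. Root position puts the root (E) in the bass, with the remaining tones above: E, G, Bb, Db.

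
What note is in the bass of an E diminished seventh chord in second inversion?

The fifth of E diminished seventh (E–G–Bb–Db) is Bb; that is the bass in second inversion.

Bb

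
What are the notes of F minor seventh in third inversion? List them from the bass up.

Eb, F, Ab, C

The chord tones are F–Ab–C–Eb. With the seventh (Eb) lowest for third inversion: Eb, F, Ab, C.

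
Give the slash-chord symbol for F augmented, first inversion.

First inversion of F augmented has the third (A) in the bass. As a slash chord: Faug/A.

Faug/A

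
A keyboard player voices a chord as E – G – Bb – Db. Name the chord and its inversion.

E diminished seventh, root position

Reducing to letter names: E, G, Bb, Db. These stack in thirds as E–G–Bb–Db — an E diminished seventh chord.
With the root (E) in the bass, the chord is in root position (figured bass 7).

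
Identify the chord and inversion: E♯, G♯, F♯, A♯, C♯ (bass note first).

Reducing to letter names: E#, G#, F#, A#, C#. These stack in thirds as F#–A#–C#–E#–G# — an F# major ninth chord.
The lowest note is E#, the seventh of the chord, so this is third inversion.

F# major ninth, third inversion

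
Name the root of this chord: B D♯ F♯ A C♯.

B, D#, F#, A, C# are the tones of a B dominant ninth chord (B–D#–F#–A–C#), making B the root.

B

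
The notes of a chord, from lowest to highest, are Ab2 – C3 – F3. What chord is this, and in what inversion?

F minor, first inversion

The distinct note names are Ab, C, F. Stacked in thirds they read F–Ab–C, which is a minor triad on F.
With the third (Ab) in the bass, the chord is in first inversion (figured bass 6).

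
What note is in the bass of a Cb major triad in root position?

Cb

In root position the root is lowest. For Cb major (Cb–Eb–Gb) that is Cb.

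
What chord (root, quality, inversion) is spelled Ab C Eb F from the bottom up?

F minor seventh, first inversion

Reducing to letter names: Ab, C, Eb, F. These stack in thirds as F–Ab–C–Eb — an F minor seventh chord.
The lowest note is Ab, the third of the chord, so this is first inversion (figured bass 6/5).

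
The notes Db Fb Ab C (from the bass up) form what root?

Db

Db, Fb, Ab, C are the tones of a Db minor-major seventh chord (Db–Fb–Ab–C), making Db the root.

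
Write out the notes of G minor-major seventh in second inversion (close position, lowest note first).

D, F#, G, Bb

Spelling G minor-major seventh: G–Bb–D–F#. In second inversion the fifth is bass, giving D, F#, G, Bb from the bottom.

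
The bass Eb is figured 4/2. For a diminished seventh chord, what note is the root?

F#

The figures 4/2 mean the seventh of the chord is in the bass. If Eb is the seventh of a diminished seventh chord, the root is F# (chord tones F#–A–C–Eb).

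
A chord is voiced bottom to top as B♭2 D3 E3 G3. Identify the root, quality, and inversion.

Reducing to letter names: Bb, D, E, G. These stack in thirds as E–G–Bb–D — an E half-diminished seventh chord.
With the fifth (Bb) in the bass, the chord is in second inversion (figured bass 4/3).

E half-diminished seventh, second inversion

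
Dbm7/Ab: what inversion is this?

Dbm7/Ab means Db minor seventh with Ab in the bass. Ab is the fifth of Db minor seventh (Db–Fb–Ab–Cb), so this is second inversion.

second inversion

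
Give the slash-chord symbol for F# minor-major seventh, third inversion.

F#m(maj7)/E#

Third inversion of F# minor-major seventh has the seventh (E#) in the bass. As a slash chord: F#m(maj7)/E#.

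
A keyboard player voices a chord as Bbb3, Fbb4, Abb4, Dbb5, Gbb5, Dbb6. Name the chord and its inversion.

The pitch classes Bbb, Fbb, Abb, Dbb, Gbb arrange in thirds as Gbb–Bbb–Dbb–Fbb–Abb: a Gbb dominant ninth chord.
Bbb is the third of Gbb dominant ninth; third in the bass means first inversion.

Gbb dominant ninth, first inversion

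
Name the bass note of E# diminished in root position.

In root position the root is lowest. For E# diminished (E#–G#–B) that is E#.

E#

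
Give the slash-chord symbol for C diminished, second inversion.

Cdim/Gb

Second inversion of C diminished has the fifth (Gb) in the bass. As a slash chord: Cdim/Gb.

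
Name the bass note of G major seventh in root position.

In root position the root is lowest. For G major seventh (G–B–D–F#) that is G.

G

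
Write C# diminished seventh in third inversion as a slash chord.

Third inversion of C# diminished seventh has the seventh (Bb) in the bass. As a slash chord: C#dim7/Bb.

C#dim7/Bb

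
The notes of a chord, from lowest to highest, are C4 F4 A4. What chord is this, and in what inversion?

F major, second inversion

Reducing to letter names: C, F, A. These stack in thirds as F–A–C — an F major triad.
The lowest note is C, the fifth of the chord, so this is second inversion (figured bass 6/4).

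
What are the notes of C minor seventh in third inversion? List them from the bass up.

Bb, C, Eb, G

C minor seventh is C–Eb–G–Bb. Third inversion puts the seventh (Bb) in the bass, with the remaining tones above: Bb, C, Eb, G.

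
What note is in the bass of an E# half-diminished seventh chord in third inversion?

D#

In third inversion the seventh is lowest. For E# half-diminished seventh (E#–G#–B–D#) that is D#.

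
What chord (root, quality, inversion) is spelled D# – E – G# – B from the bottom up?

E major seventh, third inversion

The distinct note names are D#, E, G#, B. Stacked in thirds they read E–G#–B–D#, which is a major seventh chord on E.
The lowest note is D#, the seventh of the chord, so this is third inversion (figured bass 4/2).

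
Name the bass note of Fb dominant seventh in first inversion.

Ab

Fb dominant seventh is Fb–Ab–Cb–Ebb. First inversion places the third in the bass: Ab.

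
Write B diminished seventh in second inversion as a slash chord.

Second inversion of B diminished seventh has the fifth (F) in the bass. As a slash chord: Bdim7/F.

Bdim7/F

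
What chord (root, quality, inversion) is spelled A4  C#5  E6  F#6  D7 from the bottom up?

D major ninth, second inversion

Reducing to letter names: A, C#, E, F#, D. These stack in thirds as D–F#–A–C#–E — a D major ninth chord.
The lowest note is A, the fifth of the chord, so this is second inversion.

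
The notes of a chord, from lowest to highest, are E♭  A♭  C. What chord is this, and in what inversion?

The pitch classes Eb, Ab, C arrange in thirds as Ab–C–Eb: an Ab major triad.
Eb is the fifth of Ab major; fifth in the bass means second inversion (figured bass 6/4).

Ab major, second inversion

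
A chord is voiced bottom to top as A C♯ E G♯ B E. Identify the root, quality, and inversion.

The pitch classes A, C#, E, G#, B arrange in thirds as A–C#–E–G#–B: an A major ninth chord.
The lowest note is A, the root of the chord, so this is root position.

A major ninth, root position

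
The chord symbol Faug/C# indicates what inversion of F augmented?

second inversion

Faug/C# means F augmented with C# in the bass. C# is the fifth of F augmented (F–A–C#), so this is second inversion.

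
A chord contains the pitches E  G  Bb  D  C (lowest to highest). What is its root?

E, G, Bb, D, C are the tones of a C dominant ninth chord (C–E–G–Bb–D), making C the root.

C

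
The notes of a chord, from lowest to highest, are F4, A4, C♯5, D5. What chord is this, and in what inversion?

D minor-major seventh, first inversion

The distinct note names are F, A, C#, D. Stacked in thirds they read D–F–A–C#, which is a minor-major seventh chord on D.
The lowest note is F, the third of the chord, so this is first inversion (figured bass 6/5).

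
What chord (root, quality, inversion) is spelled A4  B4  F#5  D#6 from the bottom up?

B dominant seventh, third inversion

Reducing to letter names: A, B, F#, D#. These stack in thirds as B–D#–F#–A — a B dominant seventh chord.
With the seventh (A) in the bass, the chord is in third inversion (figured bass 4/2).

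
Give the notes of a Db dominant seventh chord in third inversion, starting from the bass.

Db dominant seventh is Db–F–Ab–Cb. Third inversion puts the seventh (Cb) in the bass, with the remaining tones above: Cb, Db, F, Ab.

Cb, Db, F, Ab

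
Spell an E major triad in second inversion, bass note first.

E major is E–G#–B. Second inversion puts the fifth (B) in the bass, with the remaining tones above: B, E, G#.

B, E, G#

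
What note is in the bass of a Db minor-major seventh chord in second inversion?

Db minor-major seventh is Db–Fb–Ab–C. Second inversion places the fifth in the bass: Ab.

Ab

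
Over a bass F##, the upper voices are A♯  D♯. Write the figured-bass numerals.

The notes F##, A#, D# stack in thirds as D#–F##–A# — a D# major triad. The bass F## is the third, so this is first inversion: figured 6.

6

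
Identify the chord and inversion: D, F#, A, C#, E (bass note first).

D major ninth, root position

The distinct note names are D, F#, A, C#, E. Stacked in thirds they read D–F#–A–C#–E, which is a major ninth chord on D.
The lowest note is D, the root of the chord, so this is root position.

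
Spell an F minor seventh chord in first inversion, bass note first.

The chord tones are F–Ab–C–Eb. With the third (Ab) lowest for first inversion: Ab, C, Eb, F.

Ab, C, Eb, F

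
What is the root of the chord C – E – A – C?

Reordering C, E, A into stacked thirds gives A–C–E; the bottom of that stack, A, is the root.

A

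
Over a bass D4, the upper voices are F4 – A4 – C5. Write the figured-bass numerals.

7

The notes D, F, A, C stack in thirds as D–F–A–C — a D minor seventh chord. The bass D is the root, so this is root position: figured 7.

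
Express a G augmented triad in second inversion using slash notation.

Second inversion of G augmented has the fifth (D#) in the bass. As a slash chord: Gaug/D#.

Gaug/D#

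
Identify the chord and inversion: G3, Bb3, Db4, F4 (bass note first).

G half-diminished seventh, root position

The pitch classes G, Bb, Db, F arrange in thirds as G–Bb–Db–F: a G half-diminished seventh chord.
With the root (G) in the bass, the chord is in root position (figured bass 7).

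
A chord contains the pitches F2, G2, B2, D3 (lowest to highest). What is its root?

The distinct letter names are F, G, B, D. Arranged as a stack of thirds they read G–B–D–F, so G is the root (a G dominant seventh chord).

G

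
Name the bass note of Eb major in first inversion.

G

Eb major is Eb–G–Bb. First inversion places the third in the bass: G.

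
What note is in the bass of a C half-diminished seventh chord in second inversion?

C half-diminished seventh is C–Eb–Gb–Bb. Second inversion places the fifth in the bass: Gb.

Gb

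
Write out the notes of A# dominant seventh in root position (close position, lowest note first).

A#, C##, E#, G#

The chord tones are A#–C##–E#–G#. With the root (A#) lowest for root position: A#, C##, E#, G#.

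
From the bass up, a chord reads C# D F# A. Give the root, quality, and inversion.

Reducing to letter names: C#, D, F#, A. These stack in thirds as D–F#–A–C# — a D major seventh chord.
The lowest note is C#, the seventh of the chord, so this is third inversion (figured bass 4/2).

D major seventh, third inversion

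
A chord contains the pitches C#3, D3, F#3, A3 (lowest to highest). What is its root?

The distinct letter names are C#, D, F#, A. Arranged as a stack of thirds they read D–F#–A–C#, so D is the root (a D major seventh chord).

D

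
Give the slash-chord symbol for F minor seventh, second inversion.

Second inversion of F minor seventh has the fifth (C) in the bass. As a slash chord: Fm7/C.

Fm7/C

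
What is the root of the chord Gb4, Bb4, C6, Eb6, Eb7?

Gb, Bb, C, Eb are the tones of a C half-diminished seventh chord (C–Eb–Gb–Bb), making C the root.

C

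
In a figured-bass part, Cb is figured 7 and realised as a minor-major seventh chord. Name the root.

The figures 7 mean the root of the chord is in the bass. If Cb is the root of a minor-major seventh chord, the root is Cb (chord tones Cb–Ebb–Gb–Bb).

Cb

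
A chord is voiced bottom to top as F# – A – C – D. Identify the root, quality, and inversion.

The pitch classes F#, A, C, D arrange in thirds as D–F#–A–C: a D dominant seventh chord.
With the third (F#) in the bass, the chord is in first inversion (figured bass 6/5).

D dominant seventh, first inversion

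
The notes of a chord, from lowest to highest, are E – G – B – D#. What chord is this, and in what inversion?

E minor-major seventh, root position

The distinct note names are E, G, B, D#. Stacked in thirds they read E–G–B–D#, which is a minor-major seventh chord on E.
E is the root of E minor-major seventh; root in the bass means root position (figured bass 7).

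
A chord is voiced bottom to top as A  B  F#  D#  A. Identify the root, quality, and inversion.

The distinct note names are A, B, F#, D#. Stacked in thirds they read B–D#–F#–A, which is a dominant seventh chord on B.
With the seventh (A) in the bass, the chord is in third inversion (figured bass 4/2).

B dominant seventh, third inversion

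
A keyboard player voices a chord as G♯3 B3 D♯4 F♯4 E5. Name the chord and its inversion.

The distinct note names are G#, B, D#, F#, E. Stacked in thirds they read E–G#–B–D#–F#, which is a major ninth chord on E.
The lowest note is G#, the third of the chord, so this is first inversion.

E major ninth, first inversion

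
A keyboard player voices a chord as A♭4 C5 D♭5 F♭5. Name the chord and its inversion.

Db minor-major seventh, second inversion

The pitch classes Ab, C, Db, Fb arrange in thirds as Db–Fb–Ab–C: a Db minor-major seventh chord.
Ab is the fifth of Db minor-major seventh; fifth in the bass means second inversion (figured bass 4/3).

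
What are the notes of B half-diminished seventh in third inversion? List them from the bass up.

A, B, D, F

The chord tones are B–D–F–A. With the seventh (A) lowest for third inversion: A, B, D, F.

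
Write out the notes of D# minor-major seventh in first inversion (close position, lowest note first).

F#, A#, C##, D#

Spelling D# minor-major seventh: D#–F#–A#–C##. In first inversion the third is bass, giving F#, A#, C##, D# from the bottom.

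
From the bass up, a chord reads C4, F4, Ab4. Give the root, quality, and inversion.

Reducing to letter names: C, F, Ab. These stack in thirds as F–Ab–C — an F minor triad.
The lowest note is C, the fifth of the chord, so this is second inversion (figured bass 6/4).

F minor, second inversion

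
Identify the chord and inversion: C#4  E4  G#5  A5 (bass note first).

The distinct note names are C#, E, G#, A. Stacked in thirds they read A–C#–E–G#, which is a major seventh chord on A.
With the third (C#) in the bass, the chord is in first inversion (figured bass 6/5).

A major seventh, first inversion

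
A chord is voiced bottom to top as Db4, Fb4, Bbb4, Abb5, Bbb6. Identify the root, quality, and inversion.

Bbb dominant seventh, first inversion

Reducing to letter names: Db, Fb, Bbb, Abb. These stack in thirds as Bbb–Db–Fb–Abb — a Bbb dominant seventh chord.
The lowest note is Db, the third of the chord, so this is first inversion (figured bass 6/5).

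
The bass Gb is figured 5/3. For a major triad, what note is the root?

Gb

The figures 5/3 mean the root of the chord is in the bass. If Gb is the root of a major triad, the root is Gb (chord tones Gb–Bb–Db).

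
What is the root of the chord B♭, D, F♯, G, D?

Bb, D, F#, G are the tones of a G minor-major seventh chord (G–Bb–D–F#), making G the root.

G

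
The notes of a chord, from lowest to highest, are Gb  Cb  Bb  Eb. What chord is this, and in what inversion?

Cb major seventh, second inversion

The pitch classes Gb, Cb, Bb, Eb arrange in thirds as Cb–Eb–Gb–Bb: a Cb major seventh chord.
The lowest note is Gb, the fifth of the chord, so this is second inversion (figured bass 4/3).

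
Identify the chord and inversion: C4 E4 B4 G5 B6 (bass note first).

C major seventh, root position

The pitch classes C, E, B, G arrange in thirds as C–E–G–B: a C major seventh chord.
With the root (C) in the bass, the chord is in root position (figured bass 7).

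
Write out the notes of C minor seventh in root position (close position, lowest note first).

C, Eb, G, Bb

Spelling C minor seventh: C–Eb–G–Bb. In root position the root is bass, giving C, Eb, G, Bb from the bottom.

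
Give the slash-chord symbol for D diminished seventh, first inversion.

Ddim7/F

First inversion of D diminished seventh has the third (F) in the bass. As a slash chord: Ddim7/F.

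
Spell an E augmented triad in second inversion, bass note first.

B#, E, G#

E augmented is E–G#–B#. Second inversion puts the fifth (B#) in the bass, with the remaining tones above: B#, E, G#.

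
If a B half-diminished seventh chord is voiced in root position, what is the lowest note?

The root of B half-diminished seventh (B–D–F–A) is B; that is the bass in root position.

B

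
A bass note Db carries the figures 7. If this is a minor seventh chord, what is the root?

Db

The figures 7 mean the root of the chord is in the bass. If Db is the root of a minor seventh chord, the root is Db (chord tones Db–Fb–Ab–Cb).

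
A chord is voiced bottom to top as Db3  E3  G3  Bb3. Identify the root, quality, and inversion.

E diminished seventh, third inversion

The distinct note names are Db, E, G, Bb. Stacked in thirds they read E–G–Bb–Db, which is a diminished seventh chord on E.
With the seventh (Db) in the bass, the chord is in third inversion (figured bass 4/2).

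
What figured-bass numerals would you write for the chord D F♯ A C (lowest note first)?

7

The notes D, F#, A, C stack in thirds as D–F#–A–C — a D dominant seventh chord. The bass D is the root, so this is root position: figured 7.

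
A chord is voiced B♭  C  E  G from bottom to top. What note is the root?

Bb, C, E, G are the tones of a C dominant seventh chord (C–E–G–Bb), making C the root.

C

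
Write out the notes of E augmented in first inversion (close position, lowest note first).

G#, B#, E

Spelling E augmented: E–G#–B#. In first inversion the third is bass, giving G#, B#, E from the bottom.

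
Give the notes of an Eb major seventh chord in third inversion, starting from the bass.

The chord tones are Eb–G–Bb–D. With the seventh (D) lowest for third inversion: D, Eb, G, Bb.

D, Eb, G, Bb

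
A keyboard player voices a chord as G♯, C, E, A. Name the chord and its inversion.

A minor-major seventh, third inversion

The distinct note names are G#, C, E, A. Stacked in thirds they read A–C–E–G#, which is a minor-major seventh chord on A.
With the seventh (G#) in the bass, the chord is in third inversion (figured bass 4/2).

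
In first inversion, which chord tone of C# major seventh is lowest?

C# major seventh is C#–E#–G#–B#. First inversion places the third in the bass: E#.

E#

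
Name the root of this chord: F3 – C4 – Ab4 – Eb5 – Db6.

F, C, Ab, Eb, Db are the tones of a Db major ninth chord (Db–F–Ab–C–Eb), making Db the root.

Db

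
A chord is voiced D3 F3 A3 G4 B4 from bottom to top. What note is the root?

G

The distinct letter names are D, F, A, G, B. Arranged as a stack of thirds they read G–B–D–F–A, so G is the root (a G dominant ninth chord).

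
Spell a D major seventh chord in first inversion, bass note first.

The chord tones are D–F#–A–C#. With the third (F#) lowest for first inversion: F#, A, C#, D.

F#, A, C#, D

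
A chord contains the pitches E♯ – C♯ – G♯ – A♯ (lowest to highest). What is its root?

A#

The distinct letter names are E#, C#, G#, A#. Arranged as a stack of thirds they read A#–C#–E#–G#, so A# is the root (an A# minor seventh chord).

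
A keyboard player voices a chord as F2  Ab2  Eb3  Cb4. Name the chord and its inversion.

F half-diminished seventh, root position

The distinct note names are F, Ab, Eb, Cb. Stacked in thirds they read F–Ab–Cb–Eb, which is a half-diminished seventh chord on F.
The lowest note is F, the root of the chord, so this is root position (figured bass 7).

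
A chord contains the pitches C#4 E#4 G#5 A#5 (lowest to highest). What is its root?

The distinct letter names are C#, E#, G#, A#. Arranged as a stack of thirds they read A#–C#–E#–G#, so A# is the root (an A# minor seventh chord).

A#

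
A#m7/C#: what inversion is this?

A#m7/C# means A# minor seventh with C# in the bass. C# is the third of A# minor seventh (A#–C#–E#–G#), so this is first inversion.

first inversion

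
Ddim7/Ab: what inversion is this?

second inversion

Ddim7/Ab means D diminished seventh with Ab in the bass. Ab is the fifth of D diminished seventh (D–F–Ab–Cb), so this is second inversion.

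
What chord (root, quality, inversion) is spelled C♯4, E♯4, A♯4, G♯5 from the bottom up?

The distinct note names are C#, E#, A#, G#. Stacked in thirds they read A#–C#–E#–G#, which is a minor seventh chord on A#.
C# is the third of A# minor seventh; third in the bass means first inversion (figured bass 6/5).

A# minor seventh, first inversion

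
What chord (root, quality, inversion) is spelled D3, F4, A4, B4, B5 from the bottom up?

Reducing to letter names: D, F, A, B. These stack in thirds as B–D–F–A — a B half-diminished seventh chord.
The lowest note is D, the third of the chord, so this is first inversion (figured bass 6/5).

B half-diminished seventh, first inversion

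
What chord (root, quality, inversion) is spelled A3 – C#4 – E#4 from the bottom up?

The distinct note names are A, C#, E#. Stacked in thirds they read A–C#–E#, which is an augmented triad on A.
With the root (A) in the bass, the chord is in root position (figured bass 5/3).

A augmented, root position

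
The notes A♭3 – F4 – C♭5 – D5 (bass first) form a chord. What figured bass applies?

The notes Ab, F, Cb, D stack in thirds as D–F–Ab–Cb — a D diminished seventh chord. The bass Ab is the fifth, so this is second inversion: figured 4/3.

4/3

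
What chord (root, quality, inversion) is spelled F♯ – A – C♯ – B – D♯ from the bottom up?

B dominant ninth, second inversion

The pitch classes F#, A, C#, B, D# arrange in thirds as B–D#–F#–A–C#: a B dominant ninth chord.
The lowest note is F#, the fifth of the chord, so this is second inversion.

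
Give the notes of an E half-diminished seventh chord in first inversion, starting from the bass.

G, Bb, D, E

The chord tones are E–G–Bb–D. With the third (G) lowest for first inversion: G, Bb, D, E.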